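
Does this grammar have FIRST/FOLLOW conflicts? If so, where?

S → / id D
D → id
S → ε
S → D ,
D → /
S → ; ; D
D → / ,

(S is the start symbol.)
No FIRST/FOLLOW conflicts.

A FIRST/FOLLOW conflict occurs when a non-terminal N has a nullable alternative N → β (β ⇒* ε) and another alternative N → α with FIRST(α) ∩ FOLLOW(N) ≠ ∅: on such a lookahead the parser cannot decide between expanding α and letting N vanish via β.

Nullable non-terminals: S.
FIRST sets used below: FIRST(D) = { '/', 'id' }

S: nullable alternative(s) S → ε; FOLLOW(S) = { $ }
  S → / id D: FIRST \ {ε} = { '/' } — disjoint from FOLLOW(S)
  S → ε: FIRST \ {ε} = { } — this is the only nullable alternative, skip
  S → D ,: FIRST \ {ε} = { '/', 'id' } — disjoint from FOLLOW(S)
  S → ; ; D: FIRST \ {ε} = { ';' } — disjoint from FOLLOW(S)

D has no nullable alternative, so no FIRST/FOLLOW check is needed there.

No FIRST/FOLLOW conflicts found.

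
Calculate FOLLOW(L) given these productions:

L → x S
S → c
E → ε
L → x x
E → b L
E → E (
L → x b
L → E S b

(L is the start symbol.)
{ $, '(', 'c' }

L is the start symbol, so $ ∈ FOLLOW(L).
In E → b L: L is at the end, add FOLLOW(E)

The FOLLOW sets referred to above (computed the same way, to a fixed point):
  FOLLOW(E) = { '(', 'c' }

Taking the union: FOLLOW(L) = { $, '(', 'c' }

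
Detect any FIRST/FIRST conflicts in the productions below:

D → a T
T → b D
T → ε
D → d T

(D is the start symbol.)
No FIRST/FIRST conflicts.

Productions for D:
  D → a T: FIRST = { 'a' }
  D → d T: FIRST = { 'd' }
Productions for T:
  T → b D: FIRST = { 'b' }
  T → ε: FIRST = { ε }

All alternatives of each non-terminal have pairwise disjoint FIRST sets.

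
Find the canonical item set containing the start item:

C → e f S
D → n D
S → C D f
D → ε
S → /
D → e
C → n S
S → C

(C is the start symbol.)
{ [C → . e f S], [C → . n S], [C' → . C] }

First, augment the grammar with C' → C
I₀ = CLOSURE({ [C' → . C] }):
  [C' → . C] has the dot before C: add [C → . e f S], [C → . n S]
No further items can be added.

I₀ = { [C → . e f S], [C → . n S], [C' → . C] }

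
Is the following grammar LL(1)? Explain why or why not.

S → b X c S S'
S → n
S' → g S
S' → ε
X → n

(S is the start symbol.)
A grammar is LL(1) if for each non-terminal N with multiple productions, the predict sets of those productions are pairwise disjoint, where PREDICT(N → α) = (FIRST(α) \ {ε}) ∪ (FOLLOW(N) if α ⇒* ε).

Relevant sets:
  FOLLOW(S') = { $, 'g' }

For S:
  PREDICT(S → b X c S S') = { 'b' }
  PREDICT(S → n) = { 'n' }
For S':
  PREDICT(S' → g S) = { 'g' }
  PREDICT(S' → ε) = { $, 'g' }
X has a single production, so nothing to check there.

Conflict found: Predict set conflict for S': { 'g' }
The grammar is NOT LL(1).

Answer: No. Predict set conflict for S': { 'g' }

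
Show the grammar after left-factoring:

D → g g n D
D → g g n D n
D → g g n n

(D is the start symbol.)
Left-factoring transforms A → αβ₁ | αβ₂ into A → αA' and A' → β₁ | β₂
(α is the longest common prefix among the alternatives). Repeat until
no nonterminal has two alternatives with a common prefix.

Round 1: D has alternatives sharing prefix 'g g n'. Introduce D': D → g g n D'
  Add: D' → D
  Add: D' → D n
  Add: D' → n

Round 2: D' has alternatives sharing prefix 'D'. Introduce D'': D' → D D''
  Add: D'' → ε
  Add: D'' → n

No remaining common prefixes — done.

Resulting grammar:
D → g g n D'
D' → D D''
D'' → ε
D'' → n
D' → n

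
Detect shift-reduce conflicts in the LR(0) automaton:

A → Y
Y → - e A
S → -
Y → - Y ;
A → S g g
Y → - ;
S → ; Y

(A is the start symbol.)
A shift-reduce conflict occurs when an LR(0) state has both:
  - a complete (reduce) item [A → α .] (dot at the end), and
  - a shift item [B → β . c γ] (dot before a terminal).

Augment with A' → A and build the canonical LR(0) collection (I0 = CLOSURE({[A' → . A]}), then GOTO on every symbol after a dot until no new states appear). It has 15 states:
  I0: { [A → . S g g], [A → . Y], [A' → . A], [S → . -], [S → . ; Y], [Y → . - ;], [Y → . - Y ;], [Y → . - e A] }  — shift
  I1: { [S → - .], [Y → - . ;], [Y → - . Y ;], [Y → - . e A], [Y → . - ;], [Y → . - Y ;], [Y → . - e A] }  — shift, reduce
  I2: { [S → ; . Y], [Y → . - ;], [Y → . - Y ;], [Y → . - e A] }  — shift
  I3: { [A' → A .] }  — accept
  I4: { [A → S . g g] }  — shift
  I5: { [A → Y .] }  — reduce
  I6: { [A → S g . g] }  — shift
  I7: { [A → S g g .] }  — reduce
  I8: { [Y → - . ;], [Y → - . Y ;], [Y → - . e A], [Y → . - ;], [Y → . - Y ;], [Y → . - e A] }  — shift
  I9: { [S → ; Y .] }  — reduce
  I10: { [Y → - ; .] }  — reduce
  I11: { [Y → - Y . ;] }  — shift
  I12: { [A → . S g g], [A → . Y], [S → . -], [S → . ; Y], [Y → - e . A], [Y → . - ;], [Y → . - Y ;], [Y → . - e A] }  — shift
  I13: { [Y → - e A .] }  — reduce
  I14: { [Y → - Y ; .] }  — reduce

I1 contains reduce item [S → - .] and shift items [Y → . - ;], [Y → - . ;], [Y → . - Y ;], [Y → . - e A], [Y → - . e A] — shift-reduce conflict.

Answer: Yes — I1: [S → - .] vs [Y → . - ;]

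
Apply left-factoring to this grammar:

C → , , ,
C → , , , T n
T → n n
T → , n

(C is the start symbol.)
C → , , , C'
C' → ε
C' → T n
T → n n
T → , n

Left-factoring transforms A → αβ₁ | αβ₂ into A → αA' and A' → β₁ | β₂
(α is the longest common prefix among the alternatives). Repeat until
no nonterminal has two alternatives with a common prefix.

Round 1: C has alternatives sharing prefix ', , ,'. Introduce C': C → , , , C'
  Add: C' → ε
  Add: C' → T n

No remaining common prefixes — done.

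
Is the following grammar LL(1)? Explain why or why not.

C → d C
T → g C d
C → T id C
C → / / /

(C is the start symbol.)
Yes, the grammar is LL(1).

A grammar is LL(1) if for each non-terminal N with multiple productions, the predict sets of those productions are pairwise disjoint, where PREDICT(N → α) = (FIRST(α) \ {ε}) ∪ (FOLLOW(N) if α ⇒* ε).

Relevant sets:
  FIRST(T) = { 'g' }

For C:
  PREDICT(C → d C) = { 'd' }
  PREDICT(C → T id C) = { 'g' }
  PREDICT(C → '/' '/' '/') = { '/' }
T has a single production, so nothing to check there.

All predict sets are disjoint. The grammar IS LL(1).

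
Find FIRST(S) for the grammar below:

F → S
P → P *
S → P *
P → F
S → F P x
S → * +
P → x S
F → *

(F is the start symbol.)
{ '*', 'x' }

To compute FIRST(S), examine every production with S on the left-hand side, reading each right-hand side left to right until a non-nullable symbol is reached.

FIRST sets of the other non-terminals involved (by the same procedure, iterated to a fixed point):
  FIRST(P) = { '*', 'x' }
  FIRST(F) = { '*', 'x' }

From S → P *:
  - P is a non-terminal: add FIRST(P) \ {ε} = { '*', 'x' }
    P is not nullable, so stop
From S → F P x:
  - F is a non-terminal: add FIRST(F) \ {ε} = { '*', 'x' }
    F is not nullable, so stop
From S → * +:
  - '*' is a terminal: add '*' and stop

Collecting: FIRST(S) = { '*', 'x' }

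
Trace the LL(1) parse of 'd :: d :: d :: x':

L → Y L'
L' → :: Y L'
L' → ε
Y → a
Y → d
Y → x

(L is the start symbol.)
LL(1) parsing maintains a stack (initially the start symbol over $) and the input. At each step: if the stack top is a terminal, match it against the current input token; if it is a non-terminal N, replace it with the RHS of M[N, lookahead] (the unique production whose predict set contains the lookahead).

Stack is shown with the top on the left.

Stack      Input               Action
-------------------------------------
L $        d :: d :: d :: x $  output L → Y L'
Y L' $     d :: d :: d :: x $  output Y → d
d L' $     d :: d :: d :: x $  match 'd'
L' $       :: d :: d :: x $    output L' → :: Y L'
:: Y L' $  :: d :: d :: x $    match '::'
Y L' $     d :: d :: x $       output Y → d
d L' $     d :: d :: x $       match 'd'
L' $       :: d :: x $         output L' → :: Y L'
:: Y L' $  :: d :: x $         match '::'
Y L' $     d :: x $            output Y → d
d L' $     d :: x $            match 'd'
L' $       :: x $              output L' → :: Y L'
:: Y L' $  :: x $              match '::'
Y L' $     x $                 output Y → x
x L' $     x $                 match 'x'
L' $       $                   output L' → ε
$          $                   accept

The string is accepted.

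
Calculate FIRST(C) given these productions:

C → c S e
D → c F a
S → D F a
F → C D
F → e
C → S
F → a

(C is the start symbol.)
{ 'c' }

To compute FIRST(C), examine every production with C on the left-hand side, reading each right-hand side left to right until a non-nullable symbol is reached.

FIRST sets of the other non-terminals involved (by the same procedure, iterated to a fixed point):
  FIRST(S) = { 'c' }

From C → c S e:
  - c is a terminal: add 'c' and stop
From C → S:
  - S is a non-terminal: add FIRST(S) \ {ε} = { 'c' }
    S is not nullable, so stop

Collecting: FIRST(C) = { 'c' }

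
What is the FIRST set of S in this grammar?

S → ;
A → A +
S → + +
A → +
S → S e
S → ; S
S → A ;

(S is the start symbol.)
To compute FIRST(S), examine every production with S on the left-hand side, reading each right-hand side left to right until a non-nullable symbol is reached.

FIRST sets of the other non-terminals involved (by the same procedure, iterated to a fixed point):
  FIRST(A) = { '+' }

From S → ;:
  - ';' is a terminal: add ';' and stop
From S → + +:
  - '+' is a terminal: add '+' and stop
From S → S e:
  - S is the symbol being defined: contributes nothing new
    S is not nullable, so stop
From S → ; S:
  - ';' is a terminal: add ';' and stop
From S → A ;:
  - A is a non-terminal: add FIRST(A) \ {ε} = { '+' }
    A is not nullable, so stop

Collecting: FIRST(S) = { '+', ';' }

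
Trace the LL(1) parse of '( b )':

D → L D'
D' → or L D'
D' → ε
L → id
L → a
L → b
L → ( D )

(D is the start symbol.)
LL(1) parsing maintains a stack (initially the start symbol over $) and the input. At each step: if the stack top is a terminal, match it against the current input token; if it is a non-terminal N, replace it with the RHS of M[N, lookahead] (the unique production whose predict set contains the lookahead).

Stack is shown with the top on the left.

Stack        Input    Action
----------------------------
D $          ( b ) $  output D → L D'
L D' $       ( b ) $  output L → ( D )
( D ) D' $   ( b ) $  match '('
D ) D' $     b ) $    output D → L D'
L D' ) D' $  b ) $    output L → b
b D' ) D' $  b ) $    match 'b'
D' ) D' $    ) $      output D' → ε
) D' $       ) $      match ')'
D' $         $        output D' → ε
$            $        accept

The string is accepted.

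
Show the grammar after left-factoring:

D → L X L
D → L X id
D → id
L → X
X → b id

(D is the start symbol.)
D → L X D'
D' → L
D' → id
D → id
L → X
X → b id

Left-factoring transforms A → αβ₁ | αβ₂ into A → αA' and A' → β₁ | β₂
(α is the longest common prefix among the alternatives). Repeat until
no nonterminal has two alternatives with a common prefix.

Round 1: D has alternatives sharing prefix 'L X'. Introduce D': D → L X D'
  Add: D' → L
  Add: D' → id

No remaining common prefixes — done.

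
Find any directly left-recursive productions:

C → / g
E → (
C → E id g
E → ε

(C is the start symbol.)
No direct left recursion

Direct left recursion occurs when N → N α for some non-terminal N (the right-hand side begins with the left-hand side itself).

C → / g: starts with '/'
E → (: starts with '('
C → E id g: starts with E
E → ε: starts with ε

No direct left recursion found.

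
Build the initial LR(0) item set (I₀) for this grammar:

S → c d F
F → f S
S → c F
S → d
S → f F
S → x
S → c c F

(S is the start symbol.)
First, augment the grammar with S' → S
I₀ = CLOSURE({ [S' → . S] }):
  [S' → . S] has the dot before S: add [S → . c d F], [S → . c F], [S → . d], [S → . f F], [S → . x], [S → . c c F]
No further items can be added.

I₀ = { [S → . c F], [S → . c c F], [S → . c d F], [S → . d], [S → . f F], [S → . x], [S' → . S] }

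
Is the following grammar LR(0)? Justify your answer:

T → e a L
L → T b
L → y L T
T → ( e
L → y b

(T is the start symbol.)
A grammar is LR(0) if no state in the canonical LR(0) collection has:
  - both a shift item (dot before a terminal) and a complete item (shift-reduce conflict), or
  - two or more complete items (reduce-reduce conflict; the accept item [T' → T .] counts as a complete item here).

Augment with T' → T and build the canonical LR(0) collection (I0 = CLOSURE({[T' → . T]}), then GOTO on every symbol after a dot until no new states appear). It has 13 states:
  I0: { [T → . ( e], [T → . e a L], [T' → . T] }  — shift
  I1: { [T → ( . e] }  — shift
  I2: { [T' → T .] }  — accept
  I3: { [T → e . a L] }  — shift
  I4: { [L → . T b], [L → . y L T], [L → . y b], [T → . ( e], [T → . e a L], [T → e a . L] }  — shift
  I5: { [T → e a L .] }  — reduce
  I6: { [L → T . b] }  — shift
  I7: { [L → . T b], [L → . y L T], [L → . y b], [L → y . L T], [L → y . b], [T → . ( e], [T → . e a L] }  — shift
  I8: { [L → y L . T], [T → . ( e], [T → . e a L] }  — shift
  I9: { [L → y b .] }  — reduce
  I10: { [L → y L T .] }  — reduce
  I11: { [L → T b .] }  — reduce
  I12: { [T → ( e .] }  — reduce

Every state is either a pure shift/goto state or contains exactly one complete item and nothing to shift — no conflicts. The grammar is LR(0).

Answer: Yes, the grammar is LR(0)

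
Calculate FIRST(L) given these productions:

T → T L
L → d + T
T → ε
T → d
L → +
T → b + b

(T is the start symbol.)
From L → d + T:
  - d is a terminal: add 'd' and stop
From L → +:
  - '+' is a terminal: add '+' and stop

Collecting: FIRST(L) = { '+', 'd' }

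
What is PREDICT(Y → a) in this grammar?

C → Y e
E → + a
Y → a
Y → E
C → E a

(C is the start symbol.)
PREDICT(Y → a) = (FIRST(RHS) \ {ε}) ∪ (FOLLOW(Y) if ε ∈ FIRST(RHS), i.e. RHS ⇒* ε)
FIRST(a) = { 'a' }
ε ∉ FIRST(a), so FOLLOW(Y) is not added.
PREDICT(Y → a) = { 'a' }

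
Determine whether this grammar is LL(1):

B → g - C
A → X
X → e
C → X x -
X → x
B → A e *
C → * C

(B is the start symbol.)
Yes, the grammar is LL(1).

A grammar is LL(1) if for each non-terminal N with multiple productions, the predict sets of those productions are pairwise disjoint, where PREDICT(N → α) = (FIRST(α) \ {ε}) ∪ (FOLLOW(N) if α ⇒* ε).

Relevant sets:
  FIRST(A) = { 'e', 'x' }
  FIRST(X) = { 'e', 'x' }

For B:
  PREDICT(B → g '-' C) = { 'g' }
  PREDICT(B → A e '*') = { 'e', 'x' }
For X:
  PREDICT(X → e) = { 'e' }
  PREDICT(X → x) = { 'x' }
For C:
  PREDICT(C → X x '-') = { 'e', 'x' }
  PREDICT(C → '*' C) = { '*' }
A has a single production, so nothing to check there.

All predict sets are disjoint. The grammar IS LL(1).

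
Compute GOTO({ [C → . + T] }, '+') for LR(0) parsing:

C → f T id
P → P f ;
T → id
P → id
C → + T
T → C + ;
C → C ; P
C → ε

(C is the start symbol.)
GOTO(I, '+') = CLOSURE({ [A → αX.β] : [A → α.Xβ] ∈ I, X = '+' })

Items with dot before '+', with the dot advanced:
  [C → . + T] → [C → + . T]
Closure of the advanced items:
  [C → + . T] has the dot before T: add [T → . id], [T → . C + ;]
  [T → . C + ;] has the dot before C: add [C → . f T id], [C → . + T], [C → . C ; P], [C → .]

GOTO = { [C → + . T], [C → . + T], [C → . C ; P], [C → . f T id], [C → .], [T → . C + ;], [T → . id] }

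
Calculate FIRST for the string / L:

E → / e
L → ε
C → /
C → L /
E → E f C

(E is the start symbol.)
{ '/' }

To compute FIRST(/ L), process the symbols left to right:
Symbol / is a terminal. Add '/' and stop.
FIRST(/ L) = { '/' }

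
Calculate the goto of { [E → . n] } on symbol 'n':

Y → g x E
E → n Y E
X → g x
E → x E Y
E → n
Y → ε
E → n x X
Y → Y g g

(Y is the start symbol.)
{ [E → n .] }

GOTO(I, 'n') = CLOSURE({ [A → αX.β] : [A → α.Xβ] ∈ I, X = 'n' })

Items with dot before 'n', with the dot advanced:
  [E → . n] → [E → n .]
Closure adds nothing (no advanced item has the dot before a non-terminal).

GOTO = { [E → n .] }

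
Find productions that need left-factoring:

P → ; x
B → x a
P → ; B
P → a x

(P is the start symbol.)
Yes, P has productions with common prefix ';'

Left-factoring is needed when two productions for the same non-terminal
share a common prefix on the right-hand side.

Productions for P:
  P → ; x
  P → ; B
  P → a x

Found common prefix ';' in productions for P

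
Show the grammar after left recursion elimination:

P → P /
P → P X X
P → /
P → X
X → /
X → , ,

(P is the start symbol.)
P is directly left-recursive. The standard transformation for
  A → A α₁ | ... | A α_m | β₁ | ... | β_n
is
  A  → β₁ A' | ... | β_n A'
  A' → α₁ A' | ... | α_m A' | ε

P → / becomes P → / P'
P → X becomes P → X P'
P → P / becomes P' → / P'
P → P X X becomes P' → X X P'
Add P' → ε

Productions for other non-terminals are unchanged:
  X → /
  X → , ,

Resulting grammar:
P → / P'
P → X P'
P' → / P'
P' → X X P'
P' → ε
X → /
X → , ,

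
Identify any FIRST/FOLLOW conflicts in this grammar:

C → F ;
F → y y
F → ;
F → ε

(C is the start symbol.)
A FIRST/FOLLOW conflict occurs when a non-terminal N has a nullable alternative N → β (β ⇒* ε) and another alternative N → α with FIRST(α) ∩ FOLLOW(N) ≠ ∅: on such a lookahead the parser cannot decide between expanding α and letting N vanish via β.

Nullable non-terminals: F.

F: nullable alternative(s) F → ε; FOLLOW(F) = { ';' }
  F → y y: FIRST \ {ε} = { 'y' } — disjoint from FOLLOW(F)
  F → ;: FIRST \ {ε} = { ';' } — overlaps FOLLOW(F) on { ';' }: CONFLICT
  F → ε: FIRST \ {ε} = { } — this is the only nullable alternative, skip

C has no nullable alternative, so no FIRST/FOLLOW check is needed there.

So the grammar has 1 FIRST/FOLLOW conflict (marked CONFLICT above).

Answer: Yes. F → ';' with FOLLOW(F) on { ';' }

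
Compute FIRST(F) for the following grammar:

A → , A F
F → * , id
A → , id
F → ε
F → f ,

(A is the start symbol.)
{ '*', 'f', ε }

From F → * , id:
  - '*' is a terminal: add '*' and stop
From F → ε:
  - ε-production, so ε ∈ FIRST(F)
From F → f ,:
  - f is a terminal: add 'f' and stop

Collecting: FIRST(F) = { '*', 'f', ε }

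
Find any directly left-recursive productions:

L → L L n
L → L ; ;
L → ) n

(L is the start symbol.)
Yes, L is left-recursive

Direct left recursion occurs when N → N α for some non-terminal N (the right-hand side begins with the left-hand side itself).

L → L L n: LEFT RECURSIVE (starts with L)
L → L ; ;: LEFT RECURSIVE (starts with L)
L → ) n: starts with ')'

The grammar has direct left recursion on: L.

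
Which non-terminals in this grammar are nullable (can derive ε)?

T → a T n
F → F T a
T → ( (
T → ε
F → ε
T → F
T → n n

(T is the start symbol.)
ε-productions: T → ε, F → ε
So T, F are immediately nullable.
Every non-terminal is now nullable.
Nullable = { 'F', 'T' }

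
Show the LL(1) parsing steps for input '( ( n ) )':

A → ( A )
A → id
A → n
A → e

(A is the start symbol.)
Stack is shown with the top on the left.

Stack      Input        Action
------------------------------
A $        ( ( n ) ) $  output A → ( A )
( A ) $    ( ( n ) ) $  match '('
A ) $      ( n ) ) $    output A → ( A )
( A ) ) $  ( n ) ) $    match '('
A ) ) $    n ) ) $      output A → n
n ) ) $    n ) ) $      match 'n'
) ) $      ) ) $        match ')'
) $        ) $          match ')'
$          $            accept

The string is accepted.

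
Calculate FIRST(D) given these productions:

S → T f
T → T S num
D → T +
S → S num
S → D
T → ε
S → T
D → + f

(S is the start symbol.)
FIRST sets of the other non-terminals involved (by the same procedure, iterated to a fixed point):
  FIRST(T) = { '+', 'f', 'num', ε }

From D → T +:
  - T is a non-terminal: add FIRST(T) \ {ε} = { '+', 'f', 'num' }
    T is nullable, so continue to the next symbol
  - '+' is a terminal: add '+' and stop
From D → + f:
  - '+' is a terminal: add '+' and stop

Collecting: FIRST(D) = { '+', 'f', 'num' }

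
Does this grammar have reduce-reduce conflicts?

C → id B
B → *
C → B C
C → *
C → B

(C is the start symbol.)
Yes — I1: [B → * .] vs [C → * .]

A reduce-reduce conflict occurs when an LR(0) state has two complete items [A → α .] and [B → β .] — both call for a reduction, and with no lookahead the parser cannot choose between them.

Augment with C' → C and build the canonical LR(0) collection (I0 = CLOSURE({[C' → . C]}), then GOTO on every symbol after a dot until no new states appear). It has 8 states:
  I0: { [B → . *], [C → . *], [C → . B C], [C → . B], [C → . id B], [C' → . C] }  — shift
  I1: { [B → * .], [C → * .] }  — 2 reduces
  I2: { [B → . *], [C → . *], [C → . B C], [C → . B], [C → . id B], [C → B . C], [C → B .] }  — shift, reduce
  I3: { [C' → C .] }  — accept
  I4: { [B → . *], [C → id . B] }  — shift
  I5: { [B → * .] }  — reduce
  I6: { [C → id B .] }  — reduce
  I7: { [C → B C .] }  — reduce

I1 contains complete items [B → * .], [C → * .] — reduce-reduce conflict.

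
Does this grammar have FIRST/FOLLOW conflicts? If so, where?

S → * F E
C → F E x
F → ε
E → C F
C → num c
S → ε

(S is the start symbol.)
No FIRST/FOLLOW conflicts.

A FIRST/FOLLOW conflict occurs when a non-terminal N has a nullable alternative N → β (β ⇒* ε) and another alternative N → α with FIRST(α) ∩ FOLLOW(N) ≠ ∅: on such a lookahead the parser cannot decide between expanding α and letting N vanish via β.

Nullable non-terminals: F, S.
F has a nullable alternative but only one production, so nothing to check.

S: nullable alternative(s) S → ε; FOLLOW(S) = { $ }
  S → * F E: FIRST \ {ε} = { '*' } — disjoint from FOLLOW(S)
  S → ε: FIRST \ {ε} = { } — this is the only nullable alternative, skip

C, E have no nullable alternative, so no FIRST/FOLLOW check is needed there.

No FIRST/FOLLOW conflicts found.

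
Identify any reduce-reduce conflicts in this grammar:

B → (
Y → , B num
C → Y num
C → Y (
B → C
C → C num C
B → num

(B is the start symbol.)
No reduce-reduce conflicts

A reduce-reduce conflict occurs when an LR(0) state has two complete items [A → α .] and [B → β .] — both call for a reduction, and with no lookahead the parser cannot choose between them.

Augment with B' → B and build the canonical LR(0) collection (I0 = CLOSURE({[B' → . B]}), then GOTO on every symbol after a dot until no new states appear). It has 13 states:
  I0: { [B → . (], [B → . C], [B → . num], [B' → . B], [C → . C num C], [C → . Y (], [C → . Y num], [Y → . , B num] }  — shift
  I1: { [B → ( .] }  — reduce
  I2: { [B → . (], [B → . C], [B → . num], [C → . C num C], [C → . Y (], [C → . Y num], [Y → , . B num], [Y → . , B num] }  — shift
  I3: { [B' → B .] }  — accept
  I4: { [B → C .], [C → C . num C] }  — shift, reduce
  I5: { [C → Y . (], [C → Y . num] }  — shift
  I6: { [B → num .] }  — reduce
  I7: { [C → Y ( .] }  — reduce
  I8: { [C → Y num .] }  — reduce
  I9: { [C → . C num C], [C → . Y (], [C → . Y num], [C → C num . C], [Y → . , B num] }  — shift
  I10: { [C → C . num C], [C → C num C .] }  — shift, reduce
  I11: { [Y → , B . num] }  — shift
  I12: { [Y → , B num .] }  — reduce

No state contains more than one complete item.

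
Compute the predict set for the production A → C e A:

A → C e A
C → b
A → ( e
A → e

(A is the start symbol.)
PREDICT(A → C e A) = (FIRST(RHS) \ {ε}) ∪ (FOLLOW(A) if ε ∈ FIRST(RHS), i.e. RHS ⇒* ε)
FIRST(C) = { 'b' }
FIRST(C e A) = { 'b' }
ε ∉ FIRST(C e A), so FOLLOW(A) is not added.
PREDICT(A → C e A) = { 'b' }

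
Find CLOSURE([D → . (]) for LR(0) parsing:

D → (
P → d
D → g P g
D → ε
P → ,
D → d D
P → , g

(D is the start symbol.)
{ [D → . (] }

To compute CLOSURE, for each item [A → α.Bβ] where B is a non-terminal, add [B → .γ] for all productions B → γ; repeat for the newly added items until nothing changes.

Start with: [D → . (]
The dot precedes the terminal '(', so nothing is added.

CLOSURE = { [D → . (] }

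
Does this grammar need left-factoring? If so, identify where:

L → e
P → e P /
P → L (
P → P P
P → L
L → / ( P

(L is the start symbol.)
Yes, P has productions with common prefix 'L'

Left-factoring is needed when two productions for the same non-terminal
share a common prefix on the right-hand side.

Productions for L:
  L → e
  L → / ( P
Productions for P:
  P → e P /
  P → L (
  P → P P
  P → L

Found common prefix 'L' in productions for P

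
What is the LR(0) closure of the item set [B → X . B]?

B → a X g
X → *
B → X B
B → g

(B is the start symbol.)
To compute CLOSURE, for each item [A → α.Bβ] where B is a non-terminal, add [B → .γ] for all productions B → γ; repeat for the newly added items until nothing changes.

Start with: [B → X . B]
  [B → X . B] has the dot before B: add [B → . a X g], [B → . X B], [B → . g]
  [B → . X B] has the dot before X: add [X → . *]
No further items can be added.

CLOSURE = { [B → . X B], [B → . a X g], [B → . g], [B → X . B], [X → . *] }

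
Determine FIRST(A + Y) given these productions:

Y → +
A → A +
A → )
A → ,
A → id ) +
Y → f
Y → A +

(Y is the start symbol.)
{ ')', ',', 'id' }

FIRST sets of the non-terminals involved (from the grammar, by fixed-point iteration):
  FIRST(A) = { ')', ',', 'id' }

To compute FIRST(A + Y), process the symbols left to right:
Symbol A is a non-terminal. Add FIRST(A) \ {ε} = { ')', ',', 'id' }
A is not nullable (ε ∉ FIRST(A)), so stop here.
FIRST(A + Y) = { ')', ',', 'id' }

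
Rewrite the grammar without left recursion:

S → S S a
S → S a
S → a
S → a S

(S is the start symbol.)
S is directly left-recursive. The standard transformation for
  A → A α₁ | ... | A α_m | β₁ | ... | β_n
is
  A  → β₁ A' | ... | β_n A'
  A' → α₁ A' | ... | α_m A' | ε

S → a becomes S → a S'
S → a S becomes S → a S S'
S → S S a becomes S' → S a S'
S → S a becomes S' → a S'
Add S' → ε

Resulting grammar:
S → a S'
S → a S S'
S' → S a S'
S' → a S'
S' → ε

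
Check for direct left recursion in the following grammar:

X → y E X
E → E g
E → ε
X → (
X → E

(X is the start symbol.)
Yes, E is left-recursive

X → y E X: starts with y
E → E g: LEFT RECURSIVE (starts with E)
E → ε: starts with ε
X → (: starts with '('
X → E: starts with E

The grammar has direct left recursion on: E.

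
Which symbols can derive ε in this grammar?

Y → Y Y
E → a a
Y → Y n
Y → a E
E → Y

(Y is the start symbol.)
A non-terminal is nullable if it can derive ε (the empty string): either it has an ε-production, or it has a production whose right-hand side consists entirely of nullable non-terminals.

There are no ε-productions, so no non-terminal can derive ε.
No non-terminals are nullable.

Answer: None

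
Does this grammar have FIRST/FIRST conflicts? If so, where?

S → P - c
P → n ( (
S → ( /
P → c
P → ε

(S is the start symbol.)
FIRST sets of the non-terminals at (or reachable through a nullable prefix from) the front of some alternative:
  FIRST(P) = { 'c', 'n', ε }

Productions for S:
  S → P - c: FIRST = { '-', 'c', 'n' }
  S → ( /: FIRST = { '(' }
Productions for P:
  P → n ( (: FIRST = { 'n' }
  P → c: FIRST = { 'c' }
  P → ε: FIRST = { ε }

All alternatives of each non-terminal have pairwise disjoint FIRST sets.

Answer: No FIRST/FIRST conflicts.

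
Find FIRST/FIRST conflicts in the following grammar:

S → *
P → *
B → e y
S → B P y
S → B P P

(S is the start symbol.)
FIRST sets of the non-terminals at (or reachable through a nullable prefix from) the front of some alternative:
  FIRST(B) = { 'e' }

Productions for S:
  S → *: FIRST = { '*' }
  S → B P y: FIRST = { 'e' }
  S → B P P: FIRST = { 'e' }
P, B have only one production, so no FIRST/FIRST conflict is possible there.

Conflict for S: S → B P y and S → B P P
  Overlap: { 'e' }

Answer: Yes. S → B P y / S → B P P on { 'e' }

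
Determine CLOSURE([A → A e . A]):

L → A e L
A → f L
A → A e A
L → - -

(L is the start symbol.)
{ [A → . A e A], [A → . f L], [A → A e . A] }

To compute CLOSURE, for each item [A → α.Bβ] where B is a non-terminal, add [B → .γ] for all productions B → γ; repeat for the newly added items until nothing changes.

Start with: [A → A e . A]
  [A → A e . A] has the dot before A: add [A → . f L], [A → . A e A]
No further items can be added.

CLOSURE = { [A → . A e A], [A → . f L], [A → A e . A] }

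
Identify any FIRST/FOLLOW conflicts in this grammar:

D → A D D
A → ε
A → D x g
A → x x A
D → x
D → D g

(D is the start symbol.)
Nullable non-terminals: A.
FIRST sets used below: FIRST(D) = { 'x' }

A: nullable alternative(s) A → ε; FOLLOW(A) = { 'x' }
  A → ε: FIRST \ {ε} = { } — this is the only nullable alternative, skip
  A → D x g: FIRST \ {ε} = { 'x' } — overlaps FOLLOW(A) on { 'x' }: CONFLICT
  A → x x A: FIRST \ {ε} = { 'x' } — overlaps FOLLOW(A) on { 'x' }: CONFLICT

D has no nullable alternative, so no FIRST/FOLLOW check is needed there.

So the grammar has 2 FIRST/FOLLOW conflicts (marked CONFLICT above).

Answer: Yes. A → D x g with FOLLOW(A) on { 'x' }; A → x x A with FOLLOW(A) on { 'x' }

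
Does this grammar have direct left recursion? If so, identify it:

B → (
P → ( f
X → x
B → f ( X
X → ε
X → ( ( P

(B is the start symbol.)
No direct left recursion

B → (: starts with '('
P → ( f: starts with '('
X → x: starts with x
B → f ( X: starts with f
X → ε: starts with ε
X → ( ( P: starts with '('

No direct left recursion found.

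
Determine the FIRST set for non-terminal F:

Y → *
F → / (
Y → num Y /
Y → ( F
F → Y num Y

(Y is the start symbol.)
{ '(', '*', '/', 'num' }

To compute FIRST(F), examine every production with F on the left-hand side, reading each right-hand side left to right until a non-nullable symbol is reached.

FIRST sets of the other non-terminals involved (by the same procedure, iterated to a fixed point):
  FIRST(Y) = { '(', '*', 'num' }

From F → / (:
  - '/' is a terminal: add '/' and stop
From F → Y num Y:
  - Y is a non-terminal: add FIRST(Y) \ {ε} = { '(', '*', 'num' }
    Y is not nullable, so stop

Collecting: FIRST(F) = { '(', '*', '/', 'num' }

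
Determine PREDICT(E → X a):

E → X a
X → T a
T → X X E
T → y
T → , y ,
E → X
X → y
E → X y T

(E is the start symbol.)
{ ',', 'y' }

PREDICT(E → X a) = (FIRST(RHS) \ {ε}) ∪ (FOLLOW(E) if ε ∈ FIRST(RHS), i.e. RHS ⇒* ε)
FIRST(X) = { ',', 'y' }
FIRST(X a) = { ',', 'y' }
ε ∉ FIRST(X a), so FOLLOW(E) is not added.
PREDICT(E → X a) = { ',', 'y' }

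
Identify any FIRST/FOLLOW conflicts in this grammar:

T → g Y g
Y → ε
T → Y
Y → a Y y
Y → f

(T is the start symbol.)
A FIRST/FOLLOW conflict occurs when a non-terminal N has a nullable alternative N → β (β ⇒* ε) and another alternative N → α with FIRST(α) ∩ FOLLOW(N) ≠ ∅: on such a lookahead the parser cannot decide between expanding α and letting N vanish via β.

Nullable non-terminals: T, Y.
FIRST sets used below: FIRST(Y) = { 'a', 'f', ε }

T: nullable alternative(s) T → Y; FOLLOW(T) = { $ }
  T → g Y g: FIRST \ {ε} = { 'g' } — disjoint from FOLLOW(T)
  T → Y: FIRST \ {ε} = { 'a', 'f' } — this is the only nullable alternative, skip

Y: nullable alternative(s) Y → ε; FOLLOW(Y) = { $, 'g', 'y' }
  Y → ε: FIRST \ {ε} = { } — this is the only nullable alternative, skip
  Y → a Y y: FIRST \ {ε} = { 'a' } — disjoint from FOLLOW(Y)
  Y → f: FIRST \ {ε} = { 'f' } — disjoint from FOLLOW(Y)

No FIRST/FOLLOW conflicts found.

Answer: No FIRST/FOLLOW conflicts.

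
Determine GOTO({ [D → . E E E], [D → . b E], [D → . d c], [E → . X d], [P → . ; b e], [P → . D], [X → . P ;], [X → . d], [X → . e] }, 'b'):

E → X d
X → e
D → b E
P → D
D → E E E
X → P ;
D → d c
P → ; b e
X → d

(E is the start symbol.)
{ [D → . E E E], [D → . b E], [D → . d c], [D → b . E], [E → . X d], [P → . ; b e], [P → . D], [X → . P ;], [X → . d], [X → . e] }

GOTO(I, 'b') = CLOSURE({ [A → αX.β] : [A → α.Xβ] ∈ I, X = 'b' })

Items with dot before 'b', with the dot advanced:
  [D → . b E] → [D → b . E]
Closure of the advanced items:
  [D → b . E] has the dot before E: add [E → . X d]
  [E → . X d] has the dot before X: add [X → . e], [X → . P ;], [X → . d]
  [X → . P ;] has the dot before P: add [P → . D], [P → . ; b e]
  [P → . D] has the dot before D: add [D → . b E], [D → . E E E], [D → . d c]

GOTO = { [D → . E E E], [D → . b E], [D → . d c], [D → b . E], [E → . X d], [P → . ; b e], [P → . D], [X → . P ;], [X → . d], [X → . e] }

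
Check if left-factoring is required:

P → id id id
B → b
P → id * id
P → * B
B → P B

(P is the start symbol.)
Left-factoring is needed when two productions for the same non-terminal
share a common prefix on the right-hand side.

Productions for P:
  P → id id id
  P → id * id
  P → * B
Productions for B:
  B → b
  B → P B

Found common prefix 'id' in productions for P

Answer: Yes, P has productions with common prefix 'id'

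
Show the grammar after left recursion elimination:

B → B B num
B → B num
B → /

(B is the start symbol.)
B is directly left-recursive. The standard transformation for
  A → A α₁ | ... | A α_m | β₁ | ... | β_n
is
  A  → β₁ A' | ... | β_n A'
  A' → α₁ A' | ... | α_m A' | ε

B → / becomes B → / B'
B → B B num becomes B' → B num B'
B → B num becomes B' → num B'
Add B' → ε

Resulting grammar:
B → / B'
B' → B num B'
B' → num B'
B' → ε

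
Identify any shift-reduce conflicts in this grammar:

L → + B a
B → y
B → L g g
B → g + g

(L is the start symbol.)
No shift-reduce conflicts

A shift-reduce conflict occurs when an LR(0) state has both:
  - a complete (reduce) item [A → α .] (dot at the end), and
  - a shift item [B → β . c γ] (dot before a terminal).

Augment with L' → L and build the canonical LR(0) collection (I0 = CLOSURE({[L' → . L]}), then GOTO on every symbol after a dot until no new states appear). It has 12 states:
  I0: { [L → . + B a], [L' → . L] }  — shift
  I1: { [B → . L g g], [B → . g + g], [B → . y], [L → + . B a], [L → . + B a] }  — shift
  I2: { [L' → L .] }  — accept
  I3: { [L → + B . a] }  — shift
  I4: { [B → L . g g] }  — shift
  I5: { [B → g . + g] }  — shift
  I6: { [B → y .] }  — reduce
  I7: { [B → g + . g] }  — shift
  I8: { [B → g + g .] }  — reduce
  I9: { [B → L g . g] }  — shift
  I10: { [B → L g g .] }  — reduce
  I11: { [L → + B a .] }  — reduce

No state contains both a complete item and a shift item.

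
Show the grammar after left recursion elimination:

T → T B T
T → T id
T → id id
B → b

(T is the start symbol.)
T → id id T'
T' → B T T'
T' → id T'
T' → ε
B → b

T is directly left-recursive. The standard transformation for
  A → A α₁ | ... | A α_m | β₁ | ... | β_n
is
  A  → β₁ A' | ... | β_n A'
  A' → α₁ A' | ... | α_m A' | ε

T → id id becomes T → id id T'
T → T B T becomes T' → B T T'
T → T id becomes T' → id T'
Add T' → ε

Productions for other non-terminals are unchanged:
  B → b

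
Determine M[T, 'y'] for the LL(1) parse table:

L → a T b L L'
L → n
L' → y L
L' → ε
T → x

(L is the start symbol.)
Empty (error entry)

To find M[T, 'y'], we find productions for T where 'y' is in the predict set (PREDICT(N → α) = (FIRST(α) \ {ε}) ∪ (FOLLOW(N) if α ⇒* ε)).

T → x: PREDICT = { 'x' }

M[T, 'y'] is empty (no production applies)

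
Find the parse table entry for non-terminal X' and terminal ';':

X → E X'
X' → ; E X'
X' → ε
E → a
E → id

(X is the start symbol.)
X' → ; E X'

To find M[X', ';'], we find productions for X' where ';' is in the predict set (PREDICT(N → α) = (FIRST(α) \ {ε}) ∪ (FOLLOW(N) if α ⇒* ε)).

Relevant sets:
  FOLLOW(X') = { $ }

X' → ; E X': PREDICT = { ';' }
  ';' is in predict set, so this production goes in M[X', ';']
X' → ε: PREDICT = { $ }

M[X', ';'] = X' → ; E X'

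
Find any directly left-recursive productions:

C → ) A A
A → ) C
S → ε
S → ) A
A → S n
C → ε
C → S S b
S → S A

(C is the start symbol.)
C → ) A A: starts with ')'
A → ) C: starts with ')'
S → ε: starts with ε
S → ) A: starts with ')'
A → S n: starts with S
C → ε: starts with ε
C → S S b: starts with S
S → S A: LEFT RECURSIVE (starts with S)

The grammar has direct left recursion on: S.

Answer: Yes, S is left-recursive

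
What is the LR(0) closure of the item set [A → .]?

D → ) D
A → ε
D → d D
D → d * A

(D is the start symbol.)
{ [A → .] }

Start with: [A → .]
The dot is at the end, so nothing is added.

CLOSURE = { [A → .] }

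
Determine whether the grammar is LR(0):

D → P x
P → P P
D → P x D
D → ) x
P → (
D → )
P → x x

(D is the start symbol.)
No. Shift-reduce conflict between [D → ) .] and [D → ) . x]

A grammar is LR(0) if no state in the canonical LR(0) collection has:
  - both a shift item (dot before a terminal) and a complete item (shift-reduce conflict), or
  - two or more complete items (reduce-reduce conflict; the accept item [D' → D .] counts as a complete item here).

Augment with D' → D and build the canonical LR(0) collection (I0 = CLOSURE({[D' → . D]}), then GOTO on every symbol after a dot until no new states appear). It has 12 states:
  I0: { [D → . ) x], [D → . )], [D → . P x D], [D → . P x], [D' → . D], [P → . (], [P → . P P], [P → . x x] }  — shift
  I1: { [P → ( .] }  — reduce
  I2: { [D → ) . x], [D → ) .] }  — shift, reduce
  I3: { [D' → D .] }  — accept
  I4: { [D → P . x D], [D → P . x], [P → . (], [P → . P P], [P → . x x], [P → P . P] }  — shift
  I5: { [P → x . x] }  — shift
  I6: { [P → x x .] }  — reduce
  I7: { [P → . (], [P → . P P], [P → . x x], [P → P . P], [P → P P .] }  — shift, reduce
  I8: { [D → . ) x], [D → . )], [D → . P x D], [D → . P x], [D → P x . D], [D → P x .], [P → . (], [P → . P P], [P → . x x], [P → x . x] }  — shift, reduce
  I9: { [D → P x D .] }  — reduce
  I10: { [P → x . x], [P → x x .] }  — shift, reduce
  I11: { [D → ) x .] }  — reduce

Conflict in state I2:
  Shift-reduce conflict between [D → ) .] and [D → ) . x]
So the grammar is NOT LR(0).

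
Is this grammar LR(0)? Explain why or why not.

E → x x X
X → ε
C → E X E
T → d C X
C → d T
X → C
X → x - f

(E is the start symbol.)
A grammar is LR(0) if no state in the canonical LR(0) collection has:
  - both a shift item (dot before a terminal) and a complete item (shift-reduce conflict), or
  - two or more complete items (reduce-reduce conflict; the accept item [E' → E .] counts as a complete item here).

Augment with E' → E and build the canonical LR(0) collection (I0 = CLOSURE({[E' → . E]}), then GOTO on every symbol after a dot until no new states appear). It has 17 states:
  I0: { [E → . x x X], [E' → . E] }  — shift
  I1: { [E' → E .] }  — accept
  I2: { [E → x . x X] }  — shift
  I3: { [C → . E X E], [C → . d T], [E → . x x X], [E → x x . X], [X → . C], [X → . x - f], [X → .] }  — shift, reduce
  I4: { [X → C .] }  — reduce
  I5: { [C → . E X E], [C → . d T], [C → E . X E], [E → . x x X], [X → . C], [X → . x - f], [X → .] }  — shift, reduce
  I6: { [E → x x X .] }  — reduce
  I7: { [C → d . T], [T → . d C X] }  — shift
  I8: { [E → x . x X], [X → x . - f] }  — shift
  I9: { [X → x - . f] }  — shift
  I10: { [X → x - f .] }  — reduce
  I11: { [C → d T .] }  — reduce
  I12: { [C → . E X E], [C → . d T], [E → . x x X], [T → d . C X] }  — shift
  I13: { [C → . E X E], [C → . d T], [E → . x x X], [T → d C . X], [X → . C], [X → . x - f], [X → .] }  — shift, reduce
  I14: { [T → d C X .] }  — reduce
  I15: { [C → E X . E], [E → . x x X] }  — shift
  I16: { [C → E X E .] }  — reduce

Conflict in state I3:
  Shift-reduce conflict between [X → .] and [C → . d T]
So the grammar is NOT LR(0).

Answer: No. Shift-reduce conflict between [X → .] and [C → . d T]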